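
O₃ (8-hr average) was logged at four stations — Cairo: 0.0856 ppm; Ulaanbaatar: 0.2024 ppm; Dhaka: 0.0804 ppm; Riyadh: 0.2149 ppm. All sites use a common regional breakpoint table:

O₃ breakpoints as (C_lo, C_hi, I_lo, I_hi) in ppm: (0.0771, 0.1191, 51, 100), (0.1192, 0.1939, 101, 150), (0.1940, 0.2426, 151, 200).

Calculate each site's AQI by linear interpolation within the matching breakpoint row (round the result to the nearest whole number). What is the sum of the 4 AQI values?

447

Cairo: 0.0856 lies in 0.0771–0.1191, so I_lo=51, I_hi=100, C_lo=0.0771, C_hi=0.1191.
(100−51)/(0.1191−0.0771) × (0.0856−0.0771) + 51 = 49/0.0420 × 0.0085 + 51 ≈ 60.92 → 61.
Ulaanbaatar 0.2024: bracket 0.1940–0.2426 → index 151–200; slope 49/0.0486, offset 0.0084.
AQI = 151 + 49/0.0486·0.0084 ≈ 159.47 ⇒ 159.
Dhaka 0.0804: bracket 0.0771–0.1191 → index 51–100; slope 49/0.0420, offset 0.0033.
AQI = 51 + 49/0.0420·0.0033 ≈ 54.85 ⇒ 55.
Riyadh: row 0.1940–0.2426 (AQI 151–200). (200−151)·(0.2149−0.1940)/(0.2426−0.1940) + 151 = 49·0.0209/0.0486 + 151 ≈ 172.07 → 172.
AQIs: Cairo=61, Ulaanbaatar=159, Dhaka=55, Riyadh=172. Sum = 61 + 159 + 55 + 172 = 447.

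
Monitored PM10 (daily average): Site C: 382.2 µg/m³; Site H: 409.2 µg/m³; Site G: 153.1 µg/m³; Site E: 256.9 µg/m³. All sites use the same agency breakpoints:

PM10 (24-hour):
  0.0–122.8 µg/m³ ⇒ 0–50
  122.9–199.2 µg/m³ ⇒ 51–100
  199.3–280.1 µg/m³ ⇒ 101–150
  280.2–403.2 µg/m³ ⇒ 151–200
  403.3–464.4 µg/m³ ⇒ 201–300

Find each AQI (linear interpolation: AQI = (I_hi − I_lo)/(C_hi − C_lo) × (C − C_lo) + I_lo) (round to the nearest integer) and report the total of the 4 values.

609

Site C: 382.2 lies in 280.2–403.2, so I_lo=151, I_hi=200, C_lo=280.2, C_hi=403.2.
(200−151)/(403.2−280.2) × (382.2−280.2) + 151 = 49/123.0 × 102.0 + 151 ≈ 191.63 → 192.
Site H: 409.2 lies in 403.3–464.4, so I_lo=201, I_hi=300, C_lo=403.3, C_hi=464.4.
(300−201)/(464.4−403.3) × (409.2−403.3) + 201 = 99/61.1 × 5.9 + 201 ≈ 210.56 → 211.
Site G: 153.1 lies in 122.9–199.2, so I_lo=51, I_hi=100, C_lo=122.9, C_hi=199.2.
(100−51)/(199.2−122.9) × (153.1−122.9) + 51 = 49/76.3 × 30.2 + 51 ≈ 70.39 → 70.
Site E: row 199.3–280.1 (AQI 101–150). (150−101)·(256.9−199.3)/(280.1−199.3) + 101 = 49·57.6/80.8 + 101 ≈ 135.93 → 136.
AQIs: Site C=192, Site H=211, Site G=70, Site E=136. Sum = 192 + 211 + 70 + 136 = 609.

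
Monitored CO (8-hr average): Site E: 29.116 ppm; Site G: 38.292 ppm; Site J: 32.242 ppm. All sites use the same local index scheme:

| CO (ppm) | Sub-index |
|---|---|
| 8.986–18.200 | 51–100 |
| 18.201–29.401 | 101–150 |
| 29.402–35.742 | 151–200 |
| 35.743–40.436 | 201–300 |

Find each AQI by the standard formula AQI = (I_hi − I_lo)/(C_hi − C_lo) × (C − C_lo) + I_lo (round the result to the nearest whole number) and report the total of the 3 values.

577

Site E: 29.116 ∈ [18.201, 29.401] ↔ index [101, 150].
101 + (29.116−18.201)·(150−101)/(29.401−18.201) = 101 + 10.915·49/11.200 ≈ 148.75, so AQI = 149.
Site G: 38.292 ∈ [35.743, 40.436] ↔ index [201, 300].
201 + (38.292−35.743)·(300−201)/(40.436−35.743) = 201 + 2.549·99/4.693 ≈ 254.77, so AQI = 255.
Site J 32.242: bracket 29.402–35.742 → index 151–200; slope 49/6.340, offset 2.840.
AQI = 151 + 49/6.340·2.840 ≈ 172.95 ⇒ 173.
AQIs: Site E=149, Site G=255, Site J=173. Sum = 149 + 255 + 173 = 577.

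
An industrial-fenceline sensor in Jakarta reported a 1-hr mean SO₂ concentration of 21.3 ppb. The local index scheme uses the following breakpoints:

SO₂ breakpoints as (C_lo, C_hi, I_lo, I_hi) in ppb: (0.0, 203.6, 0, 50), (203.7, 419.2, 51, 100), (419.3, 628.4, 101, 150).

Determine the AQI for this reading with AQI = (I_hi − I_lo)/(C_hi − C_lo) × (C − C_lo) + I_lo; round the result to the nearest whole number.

5

SO₂ 21.3: bracket 0.0–203.6 → index 0–50; slope 50/203.6, offset 21.3.
AQI = 0 + 50/203.6·21.3 ≈ 5.23 ⇒ 5.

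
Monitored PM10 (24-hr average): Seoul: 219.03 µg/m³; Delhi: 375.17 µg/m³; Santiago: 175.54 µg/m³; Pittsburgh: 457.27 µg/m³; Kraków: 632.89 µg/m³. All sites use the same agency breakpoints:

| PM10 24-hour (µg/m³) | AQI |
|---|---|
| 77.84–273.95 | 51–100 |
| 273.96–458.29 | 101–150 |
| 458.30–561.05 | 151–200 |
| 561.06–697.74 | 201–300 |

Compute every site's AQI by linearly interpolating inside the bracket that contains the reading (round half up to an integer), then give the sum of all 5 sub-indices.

Seoul: 219.03 lies in 77.84–273.95, so I_lo=51, I_hi=100, C_lo=77.84, C_hi=273.95.
(100−51)/(273.95−77.84) × (219.03−77.84) + 51 = 49/196.11 × 141.19 + 51 ≈ 86.28 → 86.
Delhi 375.17: bracket 273.96–458.29 → index 101–150; slope 49/184.33, offset 101.21.
AQI = 101 + 49/184.33·101.21 ≈ 127.90 ⇒ 128.
Santiago 175.54: bracket 77.84–273.95 → index 51–100; slope 49/196.11, offset 97.70.
AQI = 51 + 49/196.11·97.70 ≈ 75.41 ⇒ 75.
Pittsburgh: 457.27 ∈ [273.96, 458.29] ↔ index [101, 150].
101 + (457.27−273.96)·(150−101)/(458.29−273.96) = 101 + 183.31·49/184.33 ≈ 149.73, so AQI = 150.
Kraków: 632.89 lies in 561.06–697.74, so I_lo=201, I_hi=300, C_lo=561.06, C_hi=697.74.
(300−201)/(697.74−561.06) × (632.89−561.06) + 201 = 99/136.68 × 71.83 + 201 ≈ 253.03 → 253.
AQIs: Seoul=86, Delhi=128, Santiago=75, Pittsburgh=150, Kraków=253. Sum = 86 + 128 + 75 + 150 + 253 = 692.

692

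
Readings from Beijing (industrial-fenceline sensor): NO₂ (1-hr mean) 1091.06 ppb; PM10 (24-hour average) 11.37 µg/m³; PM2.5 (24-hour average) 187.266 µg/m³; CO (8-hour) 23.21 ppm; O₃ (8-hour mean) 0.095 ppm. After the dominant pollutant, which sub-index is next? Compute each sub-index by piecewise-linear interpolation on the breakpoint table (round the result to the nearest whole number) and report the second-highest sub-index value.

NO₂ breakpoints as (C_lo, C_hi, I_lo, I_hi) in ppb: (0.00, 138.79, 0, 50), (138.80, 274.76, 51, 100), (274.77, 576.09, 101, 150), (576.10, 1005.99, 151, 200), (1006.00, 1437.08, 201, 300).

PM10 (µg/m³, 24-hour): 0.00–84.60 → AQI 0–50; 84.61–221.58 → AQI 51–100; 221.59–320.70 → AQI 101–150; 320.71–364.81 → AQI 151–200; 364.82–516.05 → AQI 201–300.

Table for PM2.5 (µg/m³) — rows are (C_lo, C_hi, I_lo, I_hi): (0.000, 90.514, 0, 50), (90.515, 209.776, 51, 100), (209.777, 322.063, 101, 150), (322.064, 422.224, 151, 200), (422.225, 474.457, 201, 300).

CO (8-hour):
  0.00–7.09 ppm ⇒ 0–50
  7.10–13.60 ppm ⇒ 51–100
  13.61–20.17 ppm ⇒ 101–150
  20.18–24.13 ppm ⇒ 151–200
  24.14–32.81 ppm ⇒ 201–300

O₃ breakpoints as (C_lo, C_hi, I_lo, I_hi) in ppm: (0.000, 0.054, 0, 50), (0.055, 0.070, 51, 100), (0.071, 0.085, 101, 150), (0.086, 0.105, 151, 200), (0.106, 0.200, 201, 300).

NO₂: 1091.06 ∈ [1006.00, 1437.08] ↔ index [201, 300].
201 + (1091.06−1006.00)·(300−201)/(1437.08−1006.00) = 201 + 85.06·99/431.08 ≈ 220.53, so AQI = 221.
PM10: 11.37 lies in 0.00–84.60, so I_lo=0, I_hi=50, C_lo=0.00, C_hi=84.60.
(50−0)/(84.60−0.00) × (11.37−0.00) + 0 = 50/84.60 × 11.37 + 0 ≈ 6.72 → 7.
PM2.5: 187.266 lies in 90.515–209.776, so I_lo=51, I_hi=100, C_lo=90.515, C_hi=209.776.
(100−51)/(209.776−90.515) × (187.266−90.515) + 51 = 49/119.261 × 96.751 + 51 ≈ 90.75 → 91.
CO: 23.21 ∈ [20.18, 24.13] ↔ index [151, 200].
151 + (23.21−20.18)·(200−151)/(24.13−20.18) = 151 + 3.03·49/3.95 ≈ 188.59, so AQI = 189.
O₃: row 0.086–0.105 (AQI 151–200). (200−151)·(0.095−0.086)/(0.105−0.086) + 151 = 49·0.009/0.019 + 151 ≈ 174.21 → 174.
Sub-indices: NO₂→221, PM10→7, PM2.5→91, CO→189, O₃→174. Ranked high→low: 221, 189, 174, 91, 7. Second-highest sub-index = 189.

189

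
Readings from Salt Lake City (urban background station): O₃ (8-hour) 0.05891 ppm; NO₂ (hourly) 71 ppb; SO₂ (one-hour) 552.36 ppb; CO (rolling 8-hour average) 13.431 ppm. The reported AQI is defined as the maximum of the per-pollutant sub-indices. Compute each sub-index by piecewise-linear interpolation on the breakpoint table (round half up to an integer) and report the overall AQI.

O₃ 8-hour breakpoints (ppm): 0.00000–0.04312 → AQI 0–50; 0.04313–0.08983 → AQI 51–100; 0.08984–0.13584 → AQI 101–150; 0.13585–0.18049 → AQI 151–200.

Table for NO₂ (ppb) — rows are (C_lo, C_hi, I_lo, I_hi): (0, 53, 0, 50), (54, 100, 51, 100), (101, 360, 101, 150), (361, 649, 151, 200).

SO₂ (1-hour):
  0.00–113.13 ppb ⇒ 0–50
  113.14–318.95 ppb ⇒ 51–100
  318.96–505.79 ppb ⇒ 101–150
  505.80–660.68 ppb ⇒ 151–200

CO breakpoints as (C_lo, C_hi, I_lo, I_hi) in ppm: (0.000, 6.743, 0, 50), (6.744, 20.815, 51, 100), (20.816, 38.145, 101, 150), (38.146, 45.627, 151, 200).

166

O₃: 0.05891 ∈ [0.04313, 0.08983] ↔ index [51, 100].
51 + (0.05891−0.04313)·(100−51)/(0.08983−0.04313) = 51 + 0.01578·49/0.04670 ≈ 67.56, so AQI = 68.
NO₂: 71 lies in 54–100, so I_lo=51, I_hi=100, C_lo=54, C_hi=100.
(100−51)/(100−54) × (71−54) + 51 = 49/46 × 17 + 51 ≈ 69.11 → 69.
SO₂: row 505.80–660.68 (AQI 151–200). (200−151)·(552.36−505.80)/(660.68−505.80) + 151 = 49·46.56/154.88 + 151 ≈ 165.73 → 166.
CO: row 6.744–20.815 (AQI 51–100). (100−51)·(13.431−6.744)/(20.815−6.744) + 51 = 49·6.687/14.071 + 51 ≈ 74.29 → 74.
Sub-indices: O₃→68, NO₂→69, SO₂→166, CO→74. Overall AQI = max = 166; dominant pollutant is SO₂.
AQI 166: Unhealthy.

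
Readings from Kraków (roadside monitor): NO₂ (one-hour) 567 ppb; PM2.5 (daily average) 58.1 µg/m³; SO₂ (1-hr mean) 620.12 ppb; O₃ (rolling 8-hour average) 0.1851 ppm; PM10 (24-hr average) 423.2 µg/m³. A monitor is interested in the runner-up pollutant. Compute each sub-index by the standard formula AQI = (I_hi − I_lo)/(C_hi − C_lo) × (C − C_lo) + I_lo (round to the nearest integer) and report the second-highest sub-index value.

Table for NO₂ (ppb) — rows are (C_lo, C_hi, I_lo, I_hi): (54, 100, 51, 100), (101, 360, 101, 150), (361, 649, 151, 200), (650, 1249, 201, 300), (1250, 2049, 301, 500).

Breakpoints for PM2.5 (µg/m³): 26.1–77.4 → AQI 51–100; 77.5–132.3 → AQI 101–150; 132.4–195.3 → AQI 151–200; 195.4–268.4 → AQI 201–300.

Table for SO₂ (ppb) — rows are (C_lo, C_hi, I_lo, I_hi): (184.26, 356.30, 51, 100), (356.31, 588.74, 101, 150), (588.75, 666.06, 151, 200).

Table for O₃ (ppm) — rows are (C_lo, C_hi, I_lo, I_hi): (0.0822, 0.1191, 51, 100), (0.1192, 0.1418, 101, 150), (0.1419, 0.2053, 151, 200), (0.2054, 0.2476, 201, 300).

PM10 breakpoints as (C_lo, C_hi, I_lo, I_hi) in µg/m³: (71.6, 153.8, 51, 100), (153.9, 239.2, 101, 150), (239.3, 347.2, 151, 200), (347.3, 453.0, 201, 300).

NO₂: 567 ∈ [361, 649] ↔ index [151, 200].
151 + (567−361)·(200−151)/(649−361) = 151 + 206·49/288 ≈ 186.05, so AQI = 186.
PM2.5 58.1: bracket 26.1–77.4 → index 51–100; slope 49/51.3, offset 32.0.
AQI = 51 + 49/51.3·32.0 ≈ 81.57 ⇒ 82.
SO₂: 620.12 lies in 588.75–666.06, so I_lo=151, I_hi=200, C_lo=588.75, C_hi=666.06.
(200−151)/(666.06−588.75) × (620.12−588.75) + 151 = 49/77.31 × 31.37 + 151 ≈ 170.88 → 171.
O₃: row 0.1419–0.2053 (AQI 151–200). (200−151)·(0.1851−0.1419)/(0.2053−0.1419) + 151 = 49·0.0432/0.0634 + 151 ≈ 184.39 → 184.
PM10: 423.2 lies in 347.3–453.0, so I_lo=201, I_hi=300, C_lo=347.3, C_hi=453.0.
(300−201)/(453.0−347.3) × (423.2−347.3) + 201 = 99/105.7 × 75.9 + 201 ≈ 272.09 → 272.
Sub-indices: NO₂→186, PM2.5→82, SO₂→171, O₃→184, PM10→272. Ranked high→low: 272, 186, 184, 171, 82. Second-highest sub-index = 186.

186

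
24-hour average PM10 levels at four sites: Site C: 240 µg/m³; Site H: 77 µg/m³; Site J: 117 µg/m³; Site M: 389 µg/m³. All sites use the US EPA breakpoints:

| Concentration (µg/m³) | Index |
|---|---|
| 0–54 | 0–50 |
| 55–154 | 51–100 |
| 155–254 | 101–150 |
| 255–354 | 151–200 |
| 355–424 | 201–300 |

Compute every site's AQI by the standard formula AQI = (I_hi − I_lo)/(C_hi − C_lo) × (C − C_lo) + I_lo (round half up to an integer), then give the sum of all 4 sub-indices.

537

Site C: row 155–254 (AQI 101–150). (150−101)·(240−155)/(254−155) + 101 = 49·85/99 + 101 ≈ 143.07 → 143.
Site H: 77 ∈ [55, 154] ↔ index [51, 100].
51 + (77−55)·(100−51)/(154−55) = 51 + 22·49/99 ≈ 61.89, so AQI = 62.
Site J: 117 ∈ [55, 154] ↔ index [51, 100].
51 + (117−55)·(100−51)/(154−55) = 51 + 62·49/99 ≈ 81.69, so AQI = 82.
Site M: 389 lies in 355–424, so I_lo=201, I_hi=300, C_lo=355, C_hi=424.
(300−201)/(424−355) × (389−355) + 201 = 99/69 × 34 + 201 ≈ 249.78 → 250.
AQIs: Site C=143, Site H=62, Site J=82, Site M=250. Sum = 143 + 62 + 82 + 250 = 537.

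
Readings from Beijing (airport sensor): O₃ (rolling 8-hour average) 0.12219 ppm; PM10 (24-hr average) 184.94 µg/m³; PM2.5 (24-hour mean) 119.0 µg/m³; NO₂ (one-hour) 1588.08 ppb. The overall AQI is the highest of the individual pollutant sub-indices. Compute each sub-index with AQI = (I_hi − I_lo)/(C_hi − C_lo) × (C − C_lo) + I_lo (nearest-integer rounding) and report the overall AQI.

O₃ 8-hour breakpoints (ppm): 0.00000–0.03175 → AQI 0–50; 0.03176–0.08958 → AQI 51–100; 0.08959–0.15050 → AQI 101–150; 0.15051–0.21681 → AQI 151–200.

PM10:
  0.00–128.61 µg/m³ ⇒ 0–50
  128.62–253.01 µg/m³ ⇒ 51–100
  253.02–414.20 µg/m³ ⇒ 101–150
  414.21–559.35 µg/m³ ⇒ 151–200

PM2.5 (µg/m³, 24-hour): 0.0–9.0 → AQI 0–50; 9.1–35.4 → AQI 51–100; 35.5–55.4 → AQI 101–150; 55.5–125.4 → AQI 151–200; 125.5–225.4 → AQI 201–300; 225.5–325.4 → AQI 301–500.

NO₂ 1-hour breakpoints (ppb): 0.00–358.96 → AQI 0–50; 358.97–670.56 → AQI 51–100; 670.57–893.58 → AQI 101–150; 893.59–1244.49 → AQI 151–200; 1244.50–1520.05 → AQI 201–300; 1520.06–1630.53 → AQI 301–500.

424

O₃: row 0.08959–0.15050 (AQI 101–150). (150−101)·(0.12219−0.08959)/(0.15050−0.08959) + 101 = 49·0.03260/0.06091 + 101 ≈ 127.23 → 127.
PM10: 184.94 lies in 128.62–253.01, so I_lo=51, I_hi=100, C_lo=128.62, C_hi=253.01.
(100−51)/(253.01−128.62) × (184.94−128.62) + 51 = 49/124.39 × 56.32 + 51 ≈ 73.19 → 73.
PM2.5 119.0: bracket 55.5–125.4 → index 151–200; slope 49/69.9, offset 63.5.
AQI = 151 + 49/69.9·63.5 ≈ 195.51 ⇒ 196.
NO₂: 1588.08 lies in 1520.06–1630.53, so I_lo=301, I_hi=500, C_lo=1520.06, C_hi=1630.53.
(500−301)/(1630.53−1520.06) × (1588.08−1520.06) + 301 = 199/110.47 × 68.02 + 301 ≈ 423.53 → 424.
Sub-indices: O₃→127, PM10→73, PM2.5→196, NO₂→424. Overall AQI = max = 424; dominant pollutant is NO₂.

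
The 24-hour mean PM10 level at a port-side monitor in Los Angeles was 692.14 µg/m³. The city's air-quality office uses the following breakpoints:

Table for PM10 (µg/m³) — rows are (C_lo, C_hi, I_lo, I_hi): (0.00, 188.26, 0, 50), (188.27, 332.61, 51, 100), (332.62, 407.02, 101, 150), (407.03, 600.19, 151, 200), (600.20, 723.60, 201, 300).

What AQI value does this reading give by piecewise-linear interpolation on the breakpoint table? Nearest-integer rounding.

PM10: 692.14 lies in 600.20–723.60, so I_lo=201, I_hi=300, C_lo=600.20, C_hi=723.60.
(300−201)/(723.60−600.20) × (692.14−600.20) + 201 = 99/123.40 × 91.94 + 201 ≈ 274.76 → 275.

275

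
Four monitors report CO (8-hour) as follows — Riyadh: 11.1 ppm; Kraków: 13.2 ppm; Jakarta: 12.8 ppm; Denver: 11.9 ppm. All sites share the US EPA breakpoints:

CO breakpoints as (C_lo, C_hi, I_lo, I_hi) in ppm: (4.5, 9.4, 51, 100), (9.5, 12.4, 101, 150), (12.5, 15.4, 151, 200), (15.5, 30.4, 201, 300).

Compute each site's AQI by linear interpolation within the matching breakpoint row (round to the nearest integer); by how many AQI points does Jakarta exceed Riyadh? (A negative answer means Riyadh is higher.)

Riyadh: 11.1 ∈ [9.5, 12.4] ↔ index [101, 150].
101 + (11.1−9.5)·(150−101)/(12.4−9.5) = 101 + 1.6·49/2.9 ≈ 128.03, so AQI = 128.
Kraków 13.2: bracket 12.5–15.4 → index 151–200; slope 49/2.9, offset 0.7.
AQI = 151 + 49/2.9·0.7 ≈ 162.83 ⇒ 163.
Jakarta: 12.8 lies in 12.5–15.4, so I_lo=151, I_hi=200, C_lo=12.5, C_hi=15.4.
(200−151)/(15.4−12.5) × (12.8−12.5) + 151 = 49/2.9 × 0.3 + 151 ≈ 156.07 → 156.
Denver: 11.9 lies in 9.5–12.4, so I_lo=101, I_hi=150, C_lo=9.5, C_hi=12.4.
(150−101)/(12.4−9.5) × (11.9−9.5) + 101 = 49/2.9 × 2.4 + 101 ≈ 141.55 → 142.
AQIs: Riyadh=128, Kraków=163, Jakarta=156, Denver=142. Jakarta (156) − Riyadh (128) = 28.

28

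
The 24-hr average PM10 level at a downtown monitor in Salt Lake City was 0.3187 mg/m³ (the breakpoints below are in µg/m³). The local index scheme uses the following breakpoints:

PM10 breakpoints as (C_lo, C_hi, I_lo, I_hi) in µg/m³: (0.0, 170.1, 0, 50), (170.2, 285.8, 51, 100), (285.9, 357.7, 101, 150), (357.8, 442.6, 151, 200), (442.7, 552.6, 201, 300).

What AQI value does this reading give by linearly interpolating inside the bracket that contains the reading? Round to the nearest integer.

123

Convert: 0.3187 mg/m³ = 318.7 µg/m³.
PM10: 318.7 lies in 285.9–357.7, so I_lo=101, I_hi=150, C_lo=285.9, C_hi=357.7.
(150−101)/(357.7−285.9) × (318.7−285.9) + 101 = 49/71.8 × 32.8 + 101 ≈ 123.38 → 123.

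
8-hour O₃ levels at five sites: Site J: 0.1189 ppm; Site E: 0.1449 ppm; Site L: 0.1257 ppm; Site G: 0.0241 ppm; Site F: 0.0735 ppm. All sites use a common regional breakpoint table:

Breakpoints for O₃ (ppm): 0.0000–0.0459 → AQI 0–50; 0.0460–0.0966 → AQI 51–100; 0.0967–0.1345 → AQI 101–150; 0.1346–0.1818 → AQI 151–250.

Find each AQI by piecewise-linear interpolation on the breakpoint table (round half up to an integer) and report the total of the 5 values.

546

Site J 0.1189: bracket 0.0967–0.1345 → index 101–150; slope 49/0.0378, offset 0.0222.
AQI = 101 + 49/0.0378·0.0222 ≈ 129.78 ⇒ 130.
Site E: row 0.1346–0.1818 (AQI 151–250). (250−151)·(0.1449−0.1346)/(0.1818−0.1346) + 151 = 99·0.0103/0.0472 + 151 ≈ 172.60 → 173.
Site L: row 0.0967–0.1345 (AQI 101–150). (150−101)·(0.1257−0.0967)/(0.1345−0.0967) + 101 = 49·0.0290/0.0378 + 101 ≈ 138.59 → 139.
Site G 0.0241: bracket 0.0000–0.0459 → index 0–50; slope 50/0.0459, offset 0.0241.
AQI = 0 + 50/0.0459·0.0241 ≈ 26.25 ⇒ 26.
Site F 0.0735: bracket 0.0460–0.0966 → index 51–100; slope 49/0.0506, offset 0.0275.
AQI = 51 + 49/0.0506·0.0275 ≈ 77.63 ⇒ 78.
AQIs: Site J=130, Site E=173, Site L=139, Site G=26, Site F=78. Sum = 130 + 173 + 139 + 26 + 78 = 546.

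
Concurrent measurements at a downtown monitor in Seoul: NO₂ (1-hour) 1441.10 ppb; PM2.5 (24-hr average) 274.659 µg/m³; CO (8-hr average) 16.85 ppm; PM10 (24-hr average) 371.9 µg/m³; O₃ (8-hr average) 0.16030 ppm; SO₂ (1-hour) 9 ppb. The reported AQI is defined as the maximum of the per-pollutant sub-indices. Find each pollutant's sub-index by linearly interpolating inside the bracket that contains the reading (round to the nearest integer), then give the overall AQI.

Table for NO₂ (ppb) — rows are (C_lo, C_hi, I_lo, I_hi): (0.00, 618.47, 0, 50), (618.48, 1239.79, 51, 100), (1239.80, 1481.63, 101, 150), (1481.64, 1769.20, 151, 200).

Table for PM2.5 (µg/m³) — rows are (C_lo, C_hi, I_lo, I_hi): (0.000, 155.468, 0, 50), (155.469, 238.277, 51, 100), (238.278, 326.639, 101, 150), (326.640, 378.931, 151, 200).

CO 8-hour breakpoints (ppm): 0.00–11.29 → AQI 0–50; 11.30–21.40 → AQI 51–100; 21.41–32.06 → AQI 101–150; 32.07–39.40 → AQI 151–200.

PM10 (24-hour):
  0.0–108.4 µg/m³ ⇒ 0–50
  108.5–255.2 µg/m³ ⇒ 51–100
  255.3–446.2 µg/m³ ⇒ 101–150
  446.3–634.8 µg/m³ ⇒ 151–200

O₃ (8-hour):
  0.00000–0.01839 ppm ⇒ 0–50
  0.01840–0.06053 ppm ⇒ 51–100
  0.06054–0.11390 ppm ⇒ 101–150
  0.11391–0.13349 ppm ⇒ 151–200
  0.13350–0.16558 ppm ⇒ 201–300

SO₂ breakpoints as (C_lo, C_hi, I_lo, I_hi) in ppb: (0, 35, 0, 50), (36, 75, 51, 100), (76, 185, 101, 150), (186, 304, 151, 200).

NO₂: 1441.10 ∈ [1239.80, 1481.63] ↔ index [101, 150].
101 + (1441.10−1239.80)·(150−101)/(1481.63−1239.80) = 101 + 201.30·49/241.83 ≈ 141.79, so AQI = 142.
PM2.5: row 238.278–326.639 (AQI 101–150). (150−101)·(274.659−238.278)/(326.639−238.278) + 101 = 49·36.381/88.361 + 101 ≈ 121.17 → 121.
CO 16.85: bracket 11.30–21.40 → index 51–100; slope 49/10.10, offset 5.55.
AQI = 51 + 49/10.10·5.55 ≈ 77.93 ⇒ 78.
PM10: 371.9 ∈ [255.3, 446.2] ↔ index [101, 150].
101 + (371.9−255.3)·(150−101)/(446.2−255.3) = 101 + 116.6·49/190.9 ≈ 130.93, so AQI = 131.
O₃: 0.16030 ∈ [0.13350, 0.16558] ↔ index [201, 300].
201 + (0.16030−0.13350)·(300−201)/(0.16558−0.13350) = 201 + 0.02680·99/0.03208 ≈ 283.71, so AQI = 284.
SO₂: row 0–35 (AQI 0–50). (50−0)·(9−0)/(35−0) + 0 = 50·9/35 + 0 ≈ 12.86 → 13.
Sub-indices: NO₂→142, PM2.5→121, CO→78, PM10→131, O₃→284, SO₂→13. Overall AQI = max = 284; dominant pollutant is O₃.

284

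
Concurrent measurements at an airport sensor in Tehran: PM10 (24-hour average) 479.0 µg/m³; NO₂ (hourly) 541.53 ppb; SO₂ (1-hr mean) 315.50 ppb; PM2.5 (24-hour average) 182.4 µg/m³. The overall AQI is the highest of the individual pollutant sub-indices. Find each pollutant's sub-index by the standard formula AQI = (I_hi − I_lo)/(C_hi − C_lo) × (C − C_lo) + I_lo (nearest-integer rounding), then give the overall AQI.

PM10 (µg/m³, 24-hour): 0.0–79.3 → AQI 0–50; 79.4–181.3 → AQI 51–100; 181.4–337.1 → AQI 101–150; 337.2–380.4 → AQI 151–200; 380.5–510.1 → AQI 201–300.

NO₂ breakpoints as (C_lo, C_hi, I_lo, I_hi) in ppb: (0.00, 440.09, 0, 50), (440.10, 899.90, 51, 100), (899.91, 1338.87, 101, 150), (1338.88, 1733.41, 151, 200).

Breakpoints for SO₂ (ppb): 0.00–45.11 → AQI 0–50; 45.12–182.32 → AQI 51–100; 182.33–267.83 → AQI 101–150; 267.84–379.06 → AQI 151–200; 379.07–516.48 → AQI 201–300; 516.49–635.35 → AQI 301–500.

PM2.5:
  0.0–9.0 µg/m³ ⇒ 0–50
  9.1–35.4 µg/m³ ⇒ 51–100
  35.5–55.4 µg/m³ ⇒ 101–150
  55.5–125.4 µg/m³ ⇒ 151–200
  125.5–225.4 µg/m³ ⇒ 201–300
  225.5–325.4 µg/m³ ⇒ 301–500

PM10: 479.0 ∈ [380.5, 510.1] ↔ index [201, 300].
201 + (479.0−380.5)·(300−201)/(510.1−380.5) = 201 + 98.5·99/129.6 ≈ 276.24, so AQI = 276.
NO₂: 541.53 ∈ [440.10, 899.90] ↔ index [51, 100].
51 + (541.53−440.10)·(100−51)/(899.90−440.10) = 51 + 101.43·49/459.80 ≈ 61.81, so AQI = 62.
SO₂: 315.50 lies in 267.84–379.06, so I_lo=151, I_hi=200, C_lo=267.84, C_hi=379.06.
(200−151)/(379.06−267.84) × (315.50−267.84) + 151 = 49/111.22 × 47.66 + 151 ≈ 172.00 → 172.
PM2.5: 182.4 ∈ [125.5, 225.4] ↔ index [201, 300].
201 + (182.4−125.5)·(300−201)/(225.4−125.5) = 201 + 56.9·99/99.9 ≈ 257.39, so AQI = 257.
Sub-indices: PM10→276, NO₂→62, SO₂→172, PM2.5→257. Overall AQI = max = 276; dominant pollutant is PM10.

276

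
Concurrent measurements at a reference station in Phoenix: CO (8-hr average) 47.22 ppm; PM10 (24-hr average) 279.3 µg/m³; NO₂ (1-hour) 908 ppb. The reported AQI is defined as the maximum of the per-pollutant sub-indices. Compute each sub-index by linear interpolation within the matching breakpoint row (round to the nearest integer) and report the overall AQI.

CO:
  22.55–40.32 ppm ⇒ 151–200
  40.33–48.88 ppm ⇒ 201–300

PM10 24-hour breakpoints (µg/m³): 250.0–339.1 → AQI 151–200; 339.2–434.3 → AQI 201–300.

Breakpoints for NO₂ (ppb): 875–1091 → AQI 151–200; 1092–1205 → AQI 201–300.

281

CO: 47.22 ∈ [40.33, 48.88] ↔ index [201, 300].
201 + (47.22−40.33)·(300−201)/(48.88−40.33) = 201 + 6.89·99/8.55 ≈ 280.78, so AQI = 281.
PM10 279.3: bracket 250.0–339.1 → index 151–200; slope 49/89.1, offset 29.3.
AQI = 151 + 49/89.1·29.3 ≈ 167.11 ⇒ 167.
NO₂ 908: bracket 875–1091 → index 151–200; slope 49/216, offset 33.
AQI = 151 + 49/216·33 ≈ 158.49 ⇒ 158.
Sub-indices: CO→281, PM10→167, NO₂→158. Overall AQI = max = 281; dominant pollutant is CO.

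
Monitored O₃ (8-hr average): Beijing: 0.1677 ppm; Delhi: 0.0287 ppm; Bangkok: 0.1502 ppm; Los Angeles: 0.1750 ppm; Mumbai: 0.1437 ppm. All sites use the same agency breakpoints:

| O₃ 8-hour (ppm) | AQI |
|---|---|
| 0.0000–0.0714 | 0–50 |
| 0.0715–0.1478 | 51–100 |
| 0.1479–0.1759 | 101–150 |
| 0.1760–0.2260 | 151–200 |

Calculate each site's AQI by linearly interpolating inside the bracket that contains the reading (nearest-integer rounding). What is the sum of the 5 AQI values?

506

Beijing: row 0.1479–0.1759 (AQI 101–150). (150−101)·(0.1677−0.1479)/(0.1759−0.1479) + 101 = 49·0.0198/0.0280 + 101 ≈ 135.65 → 136.
Delhi: 0.0287 lies in 0.0000–0.0714, so I_lo=0, I_hi=50, C_lo=0.0000, C_hi=0.0714.
(50−0)/(0.0714−0.0000) × (0.0287−0.0000) + 0 = 50/0.0714 × 0.0287 + 0 ≈ 20.10 → 20.
Bangkok: 0.1502 lies in 0.1479–0.1759, so I_lo=101, I_hi=150, C_lo=0.1479, C_hi=0.1759.
(150−101)/(0.1759−0.1479) × (0.1502−0.1479) + 101 = 49/0.0280 × 0.0023 + 101 ≈ 105.03 → 105.
Los Angeles: row 0.1479–0.1759 (AQI 101–150). (150−101)·(0.1750−0.1479)/(0.1759−0.1479) + 101 = 49·0.0271/0.0280 + 101 ≈ 148.43 → 148.
Mumbai 0.1437: bracket 0.0715–0.1478 → index 51–100; slope 49/0.0763, offset 0.0722.
AQI = 51 + 49/0.0763·0.0722 ≈ 97.37 ⇒ 97.
AQIs: Beijing=136, Delhi=20, Bangkok=105, Los Angeles=148, Mumbai=97. Sum = 136 + 20 + 105 + 148 + 97 = 506.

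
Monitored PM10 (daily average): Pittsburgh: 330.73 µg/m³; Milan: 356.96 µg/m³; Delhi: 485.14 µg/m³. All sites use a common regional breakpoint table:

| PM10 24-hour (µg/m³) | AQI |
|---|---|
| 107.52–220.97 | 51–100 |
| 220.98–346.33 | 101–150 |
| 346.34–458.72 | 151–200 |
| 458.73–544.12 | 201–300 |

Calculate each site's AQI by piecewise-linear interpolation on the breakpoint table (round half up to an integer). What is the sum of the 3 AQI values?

532

Pittsburgh: 330.73 lies in 220.98–346.33, so I_lo=101, I_hi=150, C_lo=220.98, C_hi=346.33.
(150−101)/(346.33−220.98) × (330.73−220.98) + 101 = 49/125.35 × 109.75 + 101 ≈ 143.90 → 144.
Milan: 356.96 ∈ [346.34, 458.72] ↔ index [151, 200].
151 + (356.96−346.34)·(200−151)/(458.72−346.34) = 151 + 10.62·49/112.38 ≈ 155.63, so AQI = 156.
Delhi 485.14: bracket 458.73–544.12 → index 201–300; slope 99/85.39, offset 26.41.
AQI = 201 + 99/85.39·26.41 ≈ 231.62 ⇒ 232.
AQIs: Pittsburgh=144, Milan=156, Delhi=232. Sum = 144 + 156 + 232 = 532.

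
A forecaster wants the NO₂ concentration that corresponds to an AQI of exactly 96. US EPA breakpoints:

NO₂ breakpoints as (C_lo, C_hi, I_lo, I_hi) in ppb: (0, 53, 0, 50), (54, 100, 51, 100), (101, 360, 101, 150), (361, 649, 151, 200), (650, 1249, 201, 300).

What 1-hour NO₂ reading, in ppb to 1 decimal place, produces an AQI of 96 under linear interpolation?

96.2

AQI 96 lies in the 51–100 band, which corresponds to 54–100 ppb.
C = 54 + (96−51)×(100−54)/(100−51) = 54 + 45×46/49 ≈ 96.245 ppb → 96.2 ppb to 1 dp.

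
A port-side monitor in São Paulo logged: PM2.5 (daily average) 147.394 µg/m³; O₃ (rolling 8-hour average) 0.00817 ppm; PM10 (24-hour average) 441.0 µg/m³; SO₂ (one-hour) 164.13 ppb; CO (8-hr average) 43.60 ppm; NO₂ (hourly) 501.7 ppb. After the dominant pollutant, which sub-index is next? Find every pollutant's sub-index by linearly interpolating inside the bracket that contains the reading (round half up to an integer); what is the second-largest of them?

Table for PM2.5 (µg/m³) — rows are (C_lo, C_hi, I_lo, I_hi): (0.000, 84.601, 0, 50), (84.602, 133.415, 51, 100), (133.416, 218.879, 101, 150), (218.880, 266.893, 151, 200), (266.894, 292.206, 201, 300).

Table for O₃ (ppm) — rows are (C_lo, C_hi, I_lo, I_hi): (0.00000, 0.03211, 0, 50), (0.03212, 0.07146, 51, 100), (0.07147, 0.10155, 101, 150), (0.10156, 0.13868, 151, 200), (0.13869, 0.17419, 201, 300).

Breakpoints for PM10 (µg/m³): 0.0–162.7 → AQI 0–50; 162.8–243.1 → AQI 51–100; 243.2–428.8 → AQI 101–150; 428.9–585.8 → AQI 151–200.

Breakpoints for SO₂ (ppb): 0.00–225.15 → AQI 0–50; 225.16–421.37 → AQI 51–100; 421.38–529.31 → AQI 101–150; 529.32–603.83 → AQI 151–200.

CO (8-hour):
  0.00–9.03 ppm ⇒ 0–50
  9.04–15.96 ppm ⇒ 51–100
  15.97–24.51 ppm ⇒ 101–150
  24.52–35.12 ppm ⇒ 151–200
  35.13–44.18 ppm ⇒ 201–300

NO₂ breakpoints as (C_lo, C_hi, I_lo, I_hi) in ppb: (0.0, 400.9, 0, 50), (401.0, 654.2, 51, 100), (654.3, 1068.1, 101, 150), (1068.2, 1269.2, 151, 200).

PM2.5: row 133.416–218.879 (AQI 101–150). (150−101)·(147.394−133.416)/(218.879−133.416) + 101 = 49·13.978/85.463 + 101 ≈ 109.01 → 109.
O₃: 0.00817 lies in 0.00000–0.03211, so I_lo=0, I_hi=50, C_lo=0.00000, C_hi=0.03211.
(50−0)/(0.03211−0.00000) × (0.00817−0.00000) + 0 = 50/0.03211 × 0.00817 + 0 ≈ 12.72 → 13.
PM10: 441.0 ∈ [428.9, 585.8] ↔ index [151, 200].
151 + (441.0−428.9)·(200−151)/(585.8−428.9) = 151 + 12.1·49/156.9 ≈ 154.78, so AQI = 155.
SO₂ 164.13: bracket 0.00–225.15 → index 0–50; slope 50/225.15, offset 164.13.
AQI = 0 + 50/225.15·164.13 ≈ 36.45 ⇒ 36.
CO 43.60: bracket 35.13–44.18 → index 201–300; slope 99/9.05, offset 8.47.
AQI = 201 + 99/9.05·8.47 ≈ 293.66 ⇒ 294.
NO₂: row 401.0–654.2 (AQI 51–100). (100−51)·(501.7−401.0)/(654.2−401.0) + 51 = 49·100.7/253.2 + 51 ≈ 70.49 → 70.
Sub-indices: PM2.5→109, O₃→13, PM10→155, SO₂→36, CO→294, NO₂→70. Ranked high→low: 294, 155, 109, 70, 36, 13. Second-highest sub-index = 155.

155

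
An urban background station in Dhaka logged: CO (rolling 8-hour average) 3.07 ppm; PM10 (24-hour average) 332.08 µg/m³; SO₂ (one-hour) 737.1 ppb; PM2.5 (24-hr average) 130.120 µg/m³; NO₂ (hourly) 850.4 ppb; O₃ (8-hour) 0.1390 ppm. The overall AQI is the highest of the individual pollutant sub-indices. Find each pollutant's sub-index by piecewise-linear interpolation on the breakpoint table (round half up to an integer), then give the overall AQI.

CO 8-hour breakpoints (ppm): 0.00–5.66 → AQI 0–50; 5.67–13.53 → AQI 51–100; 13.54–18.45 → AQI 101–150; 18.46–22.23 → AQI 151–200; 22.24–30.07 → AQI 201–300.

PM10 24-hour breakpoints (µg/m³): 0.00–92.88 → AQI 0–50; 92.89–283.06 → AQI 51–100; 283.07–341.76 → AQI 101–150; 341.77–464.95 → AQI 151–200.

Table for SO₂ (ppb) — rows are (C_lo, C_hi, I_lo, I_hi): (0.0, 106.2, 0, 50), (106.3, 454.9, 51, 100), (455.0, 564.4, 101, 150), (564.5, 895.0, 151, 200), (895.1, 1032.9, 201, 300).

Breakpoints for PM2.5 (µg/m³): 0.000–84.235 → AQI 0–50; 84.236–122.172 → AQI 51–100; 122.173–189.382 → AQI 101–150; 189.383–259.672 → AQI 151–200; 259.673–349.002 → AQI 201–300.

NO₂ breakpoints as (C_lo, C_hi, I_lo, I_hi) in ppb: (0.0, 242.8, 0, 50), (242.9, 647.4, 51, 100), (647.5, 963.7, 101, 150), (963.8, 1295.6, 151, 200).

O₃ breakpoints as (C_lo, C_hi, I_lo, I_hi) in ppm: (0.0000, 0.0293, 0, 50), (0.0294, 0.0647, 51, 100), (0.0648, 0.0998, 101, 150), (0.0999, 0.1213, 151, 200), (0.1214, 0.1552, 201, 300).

CO: 3.07 lies in 0.00–5.66, so I_lo=0, I_hi=50, C_lo=0.00, C_hi=5.66.
(50−0)/(5.66−0.00) × (3.07−0.00) + 0 = 50/5.66 × 3.07 + 0 ≈ 27.12 → 27.
PM10 332.08: bracket 283.07–341.76 → index 101–150; slope 49/58.69, offset 49.01.
AQI = 101 + 49/58.69·49.01 ≈ 141.92 ⇒ 142.
SO₂ 737.1: bracket 564.5–895.0 → index 151–200; slope 49/330.5, offset 172.6.
AQI = 151 + 49/330.5·172.6 ≈ 176.59 ⇒ 177.
PM2.5: 130.120 ∈ [122.173, 189.382] ↔ index [101, 150].
101 + (130.120−122.173)·(150−101)/(189.382−122.173) = 101 + 7.947·49/67.209 ≈ 106.79, so AQI = 107.
NO₂: 850.4 ∈ [647.5, 963.7] ↔ index [101, 150].
101 + (850.4−647.5)·(150−101)/(963.7−647.5) = 101 + 202.9·49/316.2 ≈ 132.44, so AQI = 132.
O₃: row 0.1214–0.1552 (AQI 201–300). (300−201)·(0.1390−0.1214)/(0.1552−0.1214) + 201 = 99·0.0176/0.0338 + 201 ≈ 252.55 → 253.
Sub-indices: CO→27, PM10→142, SO₂→177, PM2.5→107, NO₂→132, O₃→253. Overall AQI = max = 253; dominant pollutant is O₃.
AQI 253: Very Unhealthy.

253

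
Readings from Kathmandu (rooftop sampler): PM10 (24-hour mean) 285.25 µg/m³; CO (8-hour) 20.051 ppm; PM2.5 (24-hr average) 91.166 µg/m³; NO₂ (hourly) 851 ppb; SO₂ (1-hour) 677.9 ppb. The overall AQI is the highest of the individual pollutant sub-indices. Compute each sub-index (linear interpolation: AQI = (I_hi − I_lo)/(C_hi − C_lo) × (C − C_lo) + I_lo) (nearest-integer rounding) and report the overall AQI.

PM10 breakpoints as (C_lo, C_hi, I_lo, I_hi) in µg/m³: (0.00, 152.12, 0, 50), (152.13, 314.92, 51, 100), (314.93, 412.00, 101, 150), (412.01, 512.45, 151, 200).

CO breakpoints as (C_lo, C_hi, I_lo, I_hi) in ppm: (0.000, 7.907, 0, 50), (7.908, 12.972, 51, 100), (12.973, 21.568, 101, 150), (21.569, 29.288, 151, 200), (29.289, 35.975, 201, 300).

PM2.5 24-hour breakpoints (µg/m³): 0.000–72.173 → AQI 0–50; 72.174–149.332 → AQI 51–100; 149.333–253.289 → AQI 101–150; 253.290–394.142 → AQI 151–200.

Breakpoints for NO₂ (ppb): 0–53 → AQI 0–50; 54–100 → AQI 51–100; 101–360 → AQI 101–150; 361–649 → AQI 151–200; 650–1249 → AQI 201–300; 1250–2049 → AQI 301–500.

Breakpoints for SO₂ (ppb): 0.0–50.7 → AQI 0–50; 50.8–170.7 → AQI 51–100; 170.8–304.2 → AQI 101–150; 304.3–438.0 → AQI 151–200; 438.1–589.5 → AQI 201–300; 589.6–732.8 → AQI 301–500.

PM10: row 152.13–314.92 (AQI 51–100). (100−51)·(285.25−152.13)/(314.92−152.13) + 51 = 49·133.12/162.79 + 51 ≈ 91.07 → 91.
CO 20.051: bracket 12.973–21.568 → index 101–150; slope 49/8.595, offset 7.078.
AQI = 101 + 49/8.595·7.078 ≈ 141.35 ⇒ 141.
PM2.5 91.166: bracket 72.174–149.332 → index 51–100; slope 49/77.158, offset 18.992.
AQI = 51 + 49/77.158·18.992 ≈ 63.06 ⇒ 63.
NO₂: 851 ∈ [650, 1249] ↔ index [201, 300].
201 + (851−650)·(300−201)/(1249−650) = 201 + 201·99/599 ≈ 234.22, so AQI = 234.
SO₂: 677.9 ∈ [589.6, 732.8] ↔ index [301, 500].
301 + (677.9−589.6)·(500−301)/(732.8−589.6) = 301 + 88.3·199/143.2 ≈ 423.71, so AQI = 424.
Sub-indices: PM10→91, CO→141, PM2.5→63, NO₂→234, SO₂→424. Overall AQI = max = 424; dominant pollutant is SO₂.
AQI 424: Hazardous.

424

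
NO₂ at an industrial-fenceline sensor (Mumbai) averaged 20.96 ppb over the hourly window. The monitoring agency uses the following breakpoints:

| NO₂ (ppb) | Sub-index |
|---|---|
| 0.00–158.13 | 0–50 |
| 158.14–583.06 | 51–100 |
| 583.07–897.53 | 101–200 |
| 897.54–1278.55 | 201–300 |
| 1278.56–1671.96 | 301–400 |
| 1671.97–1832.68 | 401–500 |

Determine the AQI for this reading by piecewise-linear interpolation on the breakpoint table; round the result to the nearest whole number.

NO₂: row 0.00–158.13 (AQI 0–50). (50−0)·(20.96−0.00)/(158.13−0.00) + 0 = 50·20.96/158.13 + 0 ≈ 6.63 → 7.

7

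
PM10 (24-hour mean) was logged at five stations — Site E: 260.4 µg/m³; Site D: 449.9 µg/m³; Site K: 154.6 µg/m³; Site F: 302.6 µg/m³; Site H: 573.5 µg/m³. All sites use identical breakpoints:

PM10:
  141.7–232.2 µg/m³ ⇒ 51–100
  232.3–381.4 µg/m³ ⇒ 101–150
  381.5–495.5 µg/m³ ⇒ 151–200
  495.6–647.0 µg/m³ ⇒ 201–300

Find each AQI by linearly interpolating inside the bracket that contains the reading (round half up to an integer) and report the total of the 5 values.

Site E: 260.4 lies in 232.3–381.4, so I_lo=101, I_hi=150, C_lo=232.3, C_hi=381.4.
(150−101)/(381.4−232.3) × (260.4−232.3) + 101 = 49/149.1 × 28.1 + 101 ≈ 110.23 → 110.
Site D 449.9: bracket 381.5–495.5 → index 151–200; slope 49/114.0, offset 68.4.
AQI = 151 + 49/114.0·68.4 ≈ 180.40 ⇒ 180.
Site K: 154.6 ∈ [141.7, 232.2] ↔ index [51, 100].
51 + (154.6−141.7)·(100−51)/(232.2−141.7) = 51 + 12.9·49/90.5 ≈ 57.98, so AQI = 58.
Site F: 302.6 lies in 232.3–381.4, so I_lo=101, I_hi=150, C_lo=232.3, C_hi=381.4.
(150−101)/(381.4−232.3) × (302.6−232.3) + 101 = 49/149.1 × 70.3 + 101 ≈ 124.10 → 124.
Site H: 573.5 lies in 495.6–647.0, so I_lo=201, I_hi=300, C_lo=495.6, C_hi=647.0.
(300−201)/(647.0−495.6) × (573.5−495.6) + 201 = 99/151.4 × 77.9 + 201 ≈ 251.94 → 252.
AQIs: Site E=110, Site D=180, Site K=58, Site F=124, Site H=252. Sum = 110 + 180 + 58 + 124 + 252 = 724.

724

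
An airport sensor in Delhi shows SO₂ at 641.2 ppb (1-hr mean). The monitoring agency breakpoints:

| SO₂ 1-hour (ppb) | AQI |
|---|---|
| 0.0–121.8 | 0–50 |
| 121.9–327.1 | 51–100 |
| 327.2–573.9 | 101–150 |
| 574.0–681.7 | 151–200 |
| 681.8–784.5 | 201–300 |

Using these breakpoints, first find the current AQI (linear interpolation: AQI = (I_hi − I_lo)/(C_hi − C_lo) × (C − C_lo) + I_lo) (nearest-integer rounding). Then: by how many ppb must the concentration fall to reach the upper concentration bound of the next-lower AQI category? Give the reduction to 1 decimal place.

SO₂: row 574.0–681.7 (AQI 151–200). (200−151)·(641.2−574.0)/(681.7−574.0) + 151 = 49·67.2/107.7 + 151 ≈ 181.57 → 182.
Current AQI 182 is in the Unhealthy range (151–200). The next-lower category tops out at AQI 150, whose upper concentration bound is 573.9 ppb.
Reduction needed = 641.2 − 573.9 = 67.3 ppb.

67.3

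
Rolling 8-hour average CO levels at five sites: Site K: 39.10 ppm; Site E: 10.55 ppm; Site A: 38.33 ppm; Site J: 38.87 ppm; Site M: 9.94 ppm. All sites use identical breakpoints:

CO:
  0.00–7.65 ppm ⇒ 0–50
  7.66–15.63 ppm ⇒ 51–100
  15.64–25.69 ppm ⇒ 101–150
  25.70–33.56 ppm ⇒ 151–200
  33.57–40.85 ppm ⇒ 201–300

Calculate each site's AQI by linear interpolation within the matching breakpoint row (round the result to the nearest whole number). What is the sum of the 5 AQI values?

Site K: row 33.57–40.85 (AQI 201–300). (300−201)·(39.10−33.57)/(40.85−33.57) + 201 = 99·5.53/7.28 + 201 ≈ 276.20 → 276.
Site E: row 7.66–15.63 (AQI 51–100). (100−51)·(10.55−7.66)/(15.63−7.66) + 51 = 49·2.89/7.97 + 51 ≈ 68.77 → 69.
Site A 38.33: bracket 33.57–40.85 → index 201–300; slope 99/7.28, offset 4.76.
AQI = 201 + 99/7.28·4.76 ≈ 265.73 ⇒ 266.
Site J: row 33.57–40.85 (AQI 201–300). (300−201)·(38.87−33.57)/(40.85−33.57) + 201 = 99·5.30/7.28 + 201 ≈ 273.07 → 273.
Site M 9.94: bracket 7.66–15.63 → index 51–100; slope 49/7.97, offset 2.28.
AQI = 51 + 49/7.97·2.28 ≈ 65.02 ⇒ 65.
AQIs: Site K=276, Site E=69, Site A=266, Site J=273, Site M=65. Sum = 276 + 69 + 266 + 273 + 65 = 949.

949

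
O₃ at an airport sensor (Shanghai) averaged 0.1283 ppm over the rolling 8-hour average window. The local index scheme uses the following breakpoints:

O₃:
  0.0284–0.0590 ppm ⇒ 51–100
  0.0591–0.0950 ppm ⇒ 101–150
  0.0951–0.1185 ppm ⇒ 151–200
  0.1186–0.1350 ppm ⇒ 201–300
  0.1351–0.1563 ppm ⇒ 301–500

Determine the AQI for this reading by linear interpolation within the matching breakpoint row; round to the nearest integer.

260

O₃: 0.1283 ∈ [0.1186, 0.1350] ↔ index [201, 300].
201 + (0.1283−0.1186)·(300−201)/(0.1350−0.1186) = 201 + 0.0097·99/0.0164 ≈ 259.55, so AQI = 260.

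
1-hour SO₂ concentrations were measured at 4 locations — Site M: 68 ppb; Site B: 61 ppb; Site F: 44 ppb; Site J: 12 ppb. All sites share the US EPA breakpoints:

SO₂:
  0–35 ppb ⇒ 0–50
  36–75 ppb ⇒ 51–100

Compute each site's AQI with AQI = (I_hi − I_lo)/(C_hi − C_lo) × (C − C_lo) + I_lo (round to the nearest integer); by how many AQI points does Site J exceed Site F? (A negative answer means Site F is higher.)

Site M 68: bracket 36–75 → index 51–100; slope 49/39, offset 32.
AQI = 51 + 49/39·32 ≈ 91.21 ⇒ 91.
Site B: 61 ∈ [36, 75] ↔ index [51, 100].
51 + (61−36)·(100−51)/(75−36) = 51 + 25·49/39 ≈ 82.41, so AQI = 82.
Site F: 44 lies in 36–75, so I_lo=51, I_hi=100, C_lo=36, C_hi=75.
(100−51)/(75−36) × (44−36) + 51 = 49/39 × 8 + 51 ≈ 61.05 → 61.
Site J: 12 lies in 0–35, so I_lo=0, I_hi=50, C_lo=0, C_hi=35.
(50−0)/(35−0) × (12−0) + 0 = 50/35 × 12 + 0 ≈ 17.14 → 17.
AQIs: Site M=91, Site B=82, Site F=61, Site J=17. Site J (17) − Site F (61) = -44.

-44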